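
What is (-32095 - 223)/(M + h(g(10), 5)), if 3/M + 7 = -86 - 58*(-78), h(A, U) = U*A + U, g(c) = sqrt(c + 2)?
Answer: 29380083733/49992142 - 176256635555*sqrt(3)/149976426 ≈ -1447.9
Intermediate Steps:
g(c) = sqrt(2 + c)
h(A, U) = U + A*U (h(A, U) = A*U + U = U + A*U)
M = 1/1477 (M = 3/(-7 + (-86 - 58*(-78))) = 3/(-7 + (-86 + 4524)) = 3/(-7 + 4438) = 3/4431 = 3*(1/4431) = 1/1477 ≈ 0.00067705)
(-32095 - 223)/(M + h(g(10), 5)) = (-32095 - 223)/(1/1477 + 5*(1 + sqrt(2 + 10))) = -32318/(1/1477 + 5*(1 + sqrt(12))) = -32318/(1/1477 + 5*(1 + 2*sqrt(3))) = -32318/(1/1477 + (5 + 10*sqrt(3))) = -32318/(7386/1477 + 10*sqrt(3))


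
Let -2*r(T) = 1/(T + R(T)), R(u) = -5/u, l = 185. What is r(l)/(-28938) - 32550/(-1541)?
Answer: 12893163904217/610395253104 ≈ 21.123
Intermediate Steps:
r(T) = -1/(2*(T - 5/T))
r(l)/(-28938) - 32550/(-1541) = -1*185/(-10 + 2*185**2)/(-28938) - 32550/(-1541) = -1*185/(-10 + 2*34225)*(-1/28938) - 32550*(-1/1541) = -1*185/(-10 + 68450)*(-1/28938) + 32550/1541 = -1*185/68440*(-1/28938) + 32550/1541 = -1*185*1/68440*(-1/28938) + 32550/1541 = -37/13688*(-1/28938) + 32550/1541 = 37/396103344 + 32550/1541 = 12893163904217/610395253104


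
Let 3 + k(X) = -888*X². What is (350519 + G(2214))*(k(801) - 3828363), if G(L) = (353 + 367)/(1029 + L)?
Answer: -217332162757239066/1081 ≈ -2.0105e+14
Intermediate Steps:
G(L) = 720/(1029 + L)
k(X) = -3 - 888*X²
(350519 + G(2214))*(k(801) - 3828363) = (350519 + 720/(1029 + 2214))*((-3 - 888*801²) - 3828363) = (350519 + 720/3243)*((-3 - 888*641601) - 3828363) = (350519 + 720*(1/3243))*((-3 - 569741688) - 3828363) = (350519 + 240/1081)*(-569741691 - 3828363) = (378911279/1081)*(-573570054) = -217332162757239066/1081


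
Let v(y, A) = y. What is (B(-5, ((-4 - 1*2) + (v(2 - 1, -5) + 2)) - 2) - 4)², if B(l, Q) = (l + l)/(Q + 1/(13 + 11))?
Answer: 55696/14161 ≈ 3.9331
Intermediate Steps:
B(l, Q) = 2*l/(1/24 + Q) (B(l, Q) = (2*l)/(Q + 1/24) = (2*l)/(1/24 + Q) = 2*l/(1/24 + Q))
(B(-5, ((-4 - 1*2) + (v(2 - 1, -5) + 2)) - 2) - 4)² = (48*(-5)/(1 + 24*(((-4 - 1*2) + ((2 - 1) + 2)) - 2)) - 4)² = (48*(-5)/(1 + 24*(((-4 - 2) + (1 + 2)) - 2)) - 4)² = (48*(-5)/(1 + 24*((-6 + 3) - 2)) - 4)² = (48*(-5)/(1 + 24*(-3 - 2)) - 4)² = (48*(-5)/(1 + 24*(-5)) - 4)² = (48*(-5)/(1 - 120) - 4)² = (48*(-5)/(-119) - 4)² = (48*(-5)*(-1/119) - 4)² = (240/119 - 4)² = (-236/119)² = 55696/14161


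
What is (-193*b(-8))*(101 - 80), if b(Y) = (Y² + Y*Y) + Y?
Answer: -486360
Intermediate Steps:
b(Y) = Y + 2*Y² (b(Y) = (Y² + Y²) + Y = 2*Y² + Y = Y + 2*Y²)
(-193*b(-8))*(101 - 80) = (-(-1544)*(1 + 2*(-8)))*(101 - 80) = -(-1544)*(1 - 16)*21 = -(-1544)*(-15)*21 = -193*120*21 = -23160*21 = -486360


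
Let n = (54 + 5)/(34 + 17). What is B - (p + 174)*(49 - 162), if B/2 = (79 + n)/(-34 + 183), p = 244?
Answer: 358939342/7599 ≈ 47235.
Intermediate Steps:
n = 59/51 ≈ 1.1569
B = 8176/7599 (B = 2*((79 + 59/51)/(-34 + 183)) = 2*((4088/51)/149) = 2*((4088/51)*(1/149)) = 2*(4088/7599) = 8176/7599 ≈ 1.0759)
B - (p + 174)*(49 - 162) = 8176/7599 - (244 + 174)*(49 - 162) = 8176/7599 - 418*(-113) = 8176/7599 - 1*(-47234) = 8176/7599 + 47234 = 358939342/7599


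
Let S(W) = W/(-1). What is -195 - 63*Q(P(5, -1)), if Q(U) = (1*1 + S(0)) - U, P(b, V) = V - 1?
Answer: -384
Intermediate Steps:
S(W) = -W (S(W) = W*(-1) = -W)
P(b, V) = -1 + V
Q(U) = 1 - U (Q(U) = (1*1 - 1*0) - U = (1 + 0) - U = 1 - U)
-195 - 63*Q(P(5, -1)) = -195 - 63*(1 - (-1 - 1)) = -195 - 63*(1 - 1*(-2)) = -195 - 63*(1 + 2) = -195 - 63*3 = -195 - 189 = -384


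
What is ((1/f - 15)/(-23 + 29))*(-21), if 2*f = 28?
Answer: 209/4 ≈ 52.250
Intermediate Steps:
f = 14 (f = (½)*28 = 14)
((1/f - 15)/(-23 + 29))*(-21) = ((1/14 - 15)/(-23 + 29))*(-21) = ((1/14 - 15)/6)*(-21) = -209/14*⅙*(-21) = -209/84*(-21) = 209/4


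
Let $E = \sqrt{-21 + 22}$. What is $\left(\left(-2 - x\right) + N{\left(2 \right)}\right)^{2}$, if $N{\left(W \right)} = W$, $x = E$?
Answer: $1$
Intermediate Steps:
$E = 1$ ($E = \sqrt{1} = 1$)
$x = 1$
$\left(\left(-2 - x\right) + N{\left(2 \right)}\right)^{2} = \left(\left(-2 - 1\right) + 2\right)^{2} = \left(-3 + 2\right)^{2} = \left(-1\right)^{2} = 1$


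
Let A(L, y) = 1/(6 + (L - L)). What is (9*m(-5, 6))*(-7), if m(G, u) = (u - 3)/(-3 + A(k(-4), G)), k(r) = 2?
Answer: 1134/17 ≈ 66.706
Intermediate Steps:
A(L, y) = ⅙ (A(L, y) = 1/(6 + 0) = 1/6 = ⅙)
m(G, u) = 18/17 - 6*u/17 (m(G, u) = (u - 3)/(-3 + ⅙) = (-3 + u)/(-17/6) = (-3 + u)*(-6/17) = 18/17 - 6*u/17)
(9*m(-5, 6))*(-7) = (9*(18/17 - 6/17*6))*(-7) = (9*(18/17 - 36/17))*(-7) = (9*(-18/17))*(-7) = -162/17*(-7) = 1134/17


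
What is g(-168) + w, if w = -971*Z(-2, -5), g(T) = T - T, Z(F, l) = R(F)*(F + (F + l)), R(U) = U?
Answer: -17478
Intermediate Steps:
Z(F, l) = F*(l + 2*F) (Z(F, l) = F*(F + (F + l)) = F*(l + 2*F))
g(T) = 0
w = -17478 (w = -(-1942)*(-5 + 2*(-2)) = -(-1942)*(-5 - 4) = -(-1942)*(-9) = -971*18 = -17478)
g(-168) + w = 0 - 17478 = -17478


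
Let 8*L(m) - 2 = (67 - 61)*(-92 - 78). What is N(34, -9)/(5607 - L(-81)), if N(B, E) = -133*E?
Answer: 4788/22937 ≈ 0.20875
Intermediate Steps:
L(m) = -509/4 (L(m) = ¼ + ((67 - 61)*(-92 - 78))/8 = ¼ + (6*(-170))/8 = ¼ + (⅛)*(-1020) = ¼ - 255/2 = -509/4)
N(34, -9)/(5607 - L(-81)) = (-133*(-9))/(5607 - 1*(-509/4)) = 1197/(5607 + 509/4) = 1197/(22937/4) = 1197*(4/22937) = 4788/22937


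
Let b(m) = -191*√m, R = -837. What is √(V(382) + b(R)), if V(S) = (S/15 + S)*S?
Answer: √(35021760 - 128925*I*√93)/15 ≈ 394.59 - 7.002*I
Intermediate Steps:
V(S) = 16*S²/15 (V(S) = (S*(1/15) + S)*S = (S/15 + S)*S = (16*S/15)*S = 16*S²/15)
√(V(382) + b(R)) = √((16/15)*382² - 573*I*√93) = √((16/15)*145924 - 573*I*√93) = √(2334784/15 - 573*I*√93)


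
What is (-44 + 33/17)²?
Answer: 511225/289 ≈ 1768.9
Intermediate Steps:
(-44 + 33/17)² = (-715/17)² = 511225/289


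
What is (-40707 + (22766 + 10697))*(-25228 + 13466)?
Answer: 85203928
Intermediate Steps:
(-40707 + (22766 + 10697))*(-25228 + 13466) = (-40707 + 33463)*(-11762) = -7244*(-11762) = 85203928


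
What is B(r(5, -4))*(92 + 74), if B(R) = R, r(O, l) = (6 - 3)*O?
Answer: 2490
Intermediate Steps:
r(O, l) = 3*O
B(r(5, -4))*(92 + 74) = (3*5)*(92 + 74) = 15*166 = 2490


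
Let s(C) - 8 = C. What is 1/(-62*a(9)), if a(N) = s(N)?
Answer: -1/1054 ≈ -0.00094877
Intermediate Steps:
s(C) = 8 + C
a(N) = 8 + N
1/(-62*a(9)) = 1/(-62*(8 + 9)) = 1/(-62*17) = 1/(-1054) = -1/1054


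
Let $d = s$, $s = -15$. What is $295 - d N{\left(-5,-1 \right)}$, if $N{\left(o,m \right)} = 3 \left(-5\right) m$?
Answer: $520$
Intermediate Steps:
$d = -15$
$N{\left(o,m \right)} = - 15 m$
$295 - d N{\left(-5,-1 \right)} = 295 - - 15 \left(\left(-15\right) \left(-1\right)\right) = 295 - \left(-15\right) 15 = 295 - -225 = 295 + 225 = 520$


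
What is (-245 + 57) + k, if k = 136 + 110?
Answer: 58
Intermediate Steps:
k = 246
(-245 + 57) + k = (-245 + 57) + 246 = -188 + 246 = 58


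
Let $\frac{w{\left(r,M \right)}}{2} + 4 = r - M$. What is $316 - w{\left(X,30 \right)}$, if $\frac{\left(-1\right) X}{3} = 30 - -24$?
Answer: $708$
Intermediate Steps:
$X = -162$ ($X = - 3 \left(30 - -24\right) = - 3 \left(30 + 24\right) = \left(-3\right) 54 = -162$)
$w{\left(r,M \right)} = -8 - 2 M + 2 r$ ($w{\left(r,M \right)} = -8 + 2 \left(r - M\right) = -8 - \left(- 2 r + 2 M\right) = -8 - 2 M + 2 r$)
$316 - w{\left(X,30 \right)} = 316 - \left(-8 - 60 + 2 \left(-162\right)\right) = 316 - \left(-8 - 60 - 324\right) = 316 - -392 = 316 + 392 = 708$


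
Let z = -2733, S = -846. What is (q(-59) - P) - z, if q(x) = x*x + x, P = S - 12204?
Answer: 19205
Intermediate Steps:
P = -13050 (P = -846 - 12204 = -13050)
q(x) = x + x**2 (q(x) = x**2 + x = x + x**2)
(q(-59) - P) - z = (-59*(1 - 59) - 1*(-13050)) - 1*(-2733) = (-59*(-58) + 13050) + 2733 = (3422 + 13050) + 2733 = 16472 + 2733 = 19205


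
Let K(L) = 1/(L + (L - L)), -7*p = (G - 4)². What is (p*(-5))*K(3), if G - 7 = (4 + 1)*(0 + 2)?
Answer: 845/21 ≈ 40.238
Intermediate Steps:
G = 17 (G = 7 + (4 + 1)*(0 + 2) = 7 + 5*2 = 7 + 10 = 17)
p = -169/7 (p = -(17 - 4)²/7 = -⅐*13² = -⅐*169 = -169/7 ≈ -24.143)
K(L) = 1/L (K(L) = 1/(L + 0) = 1/L)
(p*(-5))*K(3) = -169/7*(-5)/3 = (845/7)*(⅓) = 845/21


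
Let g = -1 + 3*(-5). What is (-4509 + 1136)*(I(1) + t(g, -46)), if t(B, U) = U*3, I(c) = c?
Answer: 462101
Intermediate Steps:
g = -16 (g = -1 - 15 = -16)
t(B, U) = 3*U
(-4509 + 1136)*(I(1) + t(g, -46)) = (-4509 + 1136)*(1 + 3*(-46)) = -3373*(1 - 138) = -3373*(-137) = 462101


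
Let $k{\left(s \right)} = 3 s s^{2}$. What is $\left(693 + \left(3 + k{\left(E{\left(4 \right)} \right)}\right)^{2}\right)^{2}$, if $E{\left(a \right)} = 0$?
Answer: $492804$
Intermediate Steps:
$k{\left(s \right)} = 3 s^{3}$
$\left(693 + \left(3 + k{\left(E{\left(4 \right)} \right)}\right)^{2}\right)^{2} = \left(693 + \left(3 + 3 \cdot 0^{3}\right)^{2}\right)^{2} = \left(693 + \left(3 + 3 \cdot 0\right)^{2}\right)^{2} = \left(693 + \left(3 + 0\right)^{2}\right)^{2} = \left(693 + 3^{2}\right)^{2} = \left(693 + 9\right)^{2} = 702^{2} = 492804$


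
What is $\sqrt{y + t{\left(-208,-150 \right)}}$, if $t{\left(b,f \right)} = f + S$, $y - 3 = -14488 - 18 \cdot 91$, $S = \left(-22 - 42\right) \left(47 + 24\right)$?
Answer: $9 i \sqrt{257} \approx 144.28 i$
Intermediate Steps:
$S = -4544$ ($S = \left(-64\right) 71 = -4544$)
$y = -16123$ ($y = 3 - \left(14488 + 18 \cdot 91\right) = 3 - 16126 = -16123$)
$t{\left(b,f \right)} = -4544 + f$ ($t{\left(b,f \right)} = f - 4544 = -4544 + f$)
$\sqrt{y + t{\left(-208,-150 \right)}} = \sqrt{-16123 - 4694} = \sqrt{-20817} = 9 i \sqrt{257}$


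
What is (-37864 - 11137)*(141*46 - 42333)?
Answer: 1756538847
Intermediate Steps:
(-37864 - 11137)*(141*46 - 42333) = -49001*(6486 - 42333) = -49001*(-35847) = 1756538847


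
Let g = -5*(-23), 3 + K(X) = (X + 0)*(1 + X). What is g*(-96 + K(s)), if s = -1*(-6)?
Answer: -6555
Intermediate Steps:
s = 6
K(X) = -3 + X*(1 + X) (K(X) = -3 + (X + 0)*(1 + X) = -3 + X*(1 + X))
g = 115
g*(-96 + K(s)) = 115*(-96 + (-3 + 6 + 6**2)) = 115*(-96 + (-3 + 6 + 36)) = 115*(-96 + 39) = 115*(-57) = -6555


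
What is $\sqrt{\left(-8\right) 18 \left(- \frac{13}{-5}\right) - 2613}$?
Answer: $\frac{i \sqrt{74685}}{5} \approx 54.657 i$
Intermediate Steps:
$\sqrt{\left(-8\right) 18 \left(- \frac{13}{-5}\right) - 2613} = \sqrt{- 144 \left(\left(-13\right) \left(- \frac{1}{5}\right)\right) - 2613} = \sqrt{\left(-144\right) \frac{13}{5} - 2613} = \sqrt{- \frac{1872}{5} - 2613} = \sqrt{- \frac{14937}{5}} = \frac{i \sqrt{74685}}{5}$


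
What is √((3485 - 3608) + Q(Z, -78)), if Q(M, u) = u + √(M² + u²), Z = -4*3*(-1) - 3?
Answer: √(-201 + 3*√685) ≈ 11.067*I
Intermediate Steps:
Z = 9 (Z = -12*(-1) - 3 = 12 - 3 = 9)
√((3485 - 3608) + Q(Z, -78)) = √((3485 - 3608) + (-78 + √(9² + (-78)²))) = √(-123 + (-78 + √(81 + 6084))) = √(-123 + (-78 + √6165)) = √(-123 + (-78 + 3*√685)) = √(-201 + 3*√685)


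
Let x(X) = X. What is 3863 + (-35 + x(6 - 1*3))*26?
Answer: 3031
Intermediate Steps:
3863 + (-35 + x(6 - 1*3))*26 = 3863 + (-35 + (6 - 1*3))*26 = 3863 + (-35 + (6 - 3))*26 = 3863 + (-35 + 3)*26 = 3863 - 32*26 = 3863 - 832 = 3031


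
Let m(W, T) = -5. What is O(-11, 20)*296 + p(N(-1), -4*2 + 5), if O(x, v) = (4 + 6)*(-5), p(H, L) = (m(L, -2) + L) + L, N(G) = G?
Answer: -14811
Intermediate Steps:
p(H, L) = -5 + 2*L (p(H, L) = (-5 + L) + L = -5 + 2*L)
O(x, v) = -50 (O(x, v) = 10*(-5) = -50)
O(-11, 20)*296 + p(N(-1), -4*2 + 5) = -50*296 + (-5 + 2*(-4*2 + 5)) = -14800 + (-5 + 2*(-8 + 5)) = -14800 + (-5 + 2*(-3)) = -14800 + (-5 - 6) = -14800 - 11 = -14811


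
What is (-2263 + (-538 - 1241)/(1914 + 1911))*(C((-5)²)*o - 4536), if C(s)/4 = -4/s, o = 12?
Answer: 109272399152/10625 ≈ 1.0284e+7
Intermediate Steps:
C(s) = -16/s (C(s) = 4*(-4/s) = -16/s)
(-2263 + (-538 - 1241)/(1914 + 1911))*(C((-5)²)*o - 4536) = (-2263 + (-538 - 1241)/(1914 + 1911))*(-16/((-5)²)*12 - 4536) = (-2263 - 1779/3825)*(-16/25*12 - 4536) = (-2263 - 1779*1/3825)*(-16*1/25*12 - 4536) = (-2263 - 593/1275)*(-16/25*12 - 4536) = -2885918*(-192/25 - 4536)/1275 = -2885918/1275*(-113592/25) = 109272399152/10625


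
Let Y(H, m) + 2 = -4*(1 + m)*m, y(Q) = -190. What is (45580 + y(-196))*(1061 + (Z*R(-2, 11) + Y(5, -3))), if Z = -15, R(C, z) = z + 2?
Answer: 38127600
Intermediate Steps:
R(C, z) = 2 + z
Y(H, m) = -2 - 4*m*(1 + m) (Y(H, m) = -2 - 4*(1 + m)*m = -2 - 4*m*(1 + m))
(45580 + y(-196))*(1061 + (Z*R(-2, 11) + Y(5, -3))) = (45580 - 190)*(1061 + (-15*(2 + 11) + (-2 - 4*(-3) - 4*(-3)**2))) = 45390*(1061 + (-15*13 + (-2 + 12 - 4*9))) = 45390*(1061 + (-195 + (-2 + 12 - 36))) = 45390*(1061 + (-195 - 26)) = 45390*(1061 - 221) = 45390*840 = 38127600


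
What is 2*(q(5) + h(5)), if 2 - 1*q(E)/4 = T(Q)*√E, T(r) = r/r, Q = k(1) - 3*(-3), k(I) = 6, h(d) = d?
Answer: 26 - 8*√5 ≈ 8.1115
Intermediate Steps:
Q = 15 (Q = 6 - 3*(-3) = 6 + 9 = 15)
T(r) = 1
q(E) = 8 - 4*√E
2*(q(5) + h(5)) = 2*((8 - 4*√5) + 5) = 2*(13 - 4*√5) = 26 - 8*√5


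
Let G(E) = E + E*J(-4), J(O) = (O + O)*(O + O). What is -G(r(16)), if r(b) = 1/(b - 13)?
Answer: -65/3 ≈ -21.667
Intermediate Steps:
r(b) = 1/(-13 + b)
J(O) = 4*O² (J(O) = (2*O)*(2*O) = 4*O²)
G(E) = 65*E (G(E) = E + E*(4*(-4)²) = E + E*(4*16) = E + E*64 = E + 64*E = 65*E)
-G(r(16)) = -65/(-13 + 16) = -65/3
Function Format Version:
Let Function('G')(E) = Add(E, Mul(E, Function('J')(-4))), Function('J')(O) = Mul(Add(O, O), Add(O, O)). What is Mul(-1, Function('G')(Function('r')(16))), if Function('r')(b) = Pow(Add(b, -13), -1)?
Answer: Rational(-65, 3) ≈ -21.667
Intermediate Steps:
Function('r')(b) = Pow(Add(-13, b), -1)
Function('J')(O) = Mul(4, Pow(O, 2)) (Function('J')(O) = Mul(Mul(2, O), Mul(2, O)) = Mul(4, Pow(O, 2)))
Function('G')(E) = Mul(65, E) (Function('G')(E) = Add(E, Mul(E, Mul(4, Pow(-4, 2)))) = Add(E, Mul(E, Mul(4, 16))) = Add(E, Mul(E, 64)) = Add(E, Mul(64, E)) = Mul(65, E))
Mul(-1, Function('G')(Function('r')(16))) = Mul(-1, Mul(65, Pow(Add(-13, 16), -1))) = Mul(-1, Mul(65, Pow(3, -1))) = Mul(-1, Mul(65, Rational(1, 3))) = Mul(-1, Rational(65, 3)) = Rational(-65, 3)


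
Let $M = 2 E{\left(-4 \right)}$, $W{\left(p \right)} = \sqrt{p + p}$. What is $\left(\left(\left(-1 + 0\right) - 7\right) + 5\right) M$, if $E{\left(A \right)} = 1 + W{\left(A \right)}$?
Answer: $-6 - 12 i \sqrt{2} \approx -6.0 - 16.971 i$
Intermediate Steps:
$W{\left(p \right)} = \sqrt{2} \sqrt{p}$ ($W{\left(p \right)} = \sqrt{2 p} = \sqrt{2} \sqrt{p}$)
$E{\left(A \right)} = 1 + \sqrt{2} \sqrt{A}$
$M = 2 + 4 i \sqrt{2}$ ($M = 2 \left(1 + \sqrt{2} \sqrt{-4}\right) = 2 \left(1 + \sqrt{2} \cdot 2 i\right) = 2 \left(1 + 2 i \sqrt{2}\right) = 2 + 4 i \sqrt{2} \approx 2.0 + 5.6569 i$)
$\left(\left(\left(-1 + 0\right) - 7\right) + 5\right) M = \left(\left(\left(-1 + 0\right) - 7\right) + 5\right) \left(2 + 4 i \sqrt{2}\right) = \left(\left(-1 - 7\right) + 5\right) \left(2 + 4 i \sqrt{2}\right) = \left(-8 + 5\right) \left(2 + 4 i \sqrt{2}\right) = - 3 \left(2 + 4 i \sqrt{2}\right) = -6 - 12 i \sqrt{2}$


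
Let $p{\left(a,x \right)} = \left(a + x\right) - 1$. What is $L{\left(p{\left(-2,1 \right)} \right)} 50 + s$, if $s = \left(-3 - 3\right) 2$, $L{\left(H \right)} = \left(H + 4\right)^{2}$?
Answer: $188$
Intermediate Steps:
$p{\left(a,x \right)} = -1 + a + x$
$L{\left(H \right)} = \left(4 + H\right)^{2}$
$s = -12$ ($s = \left(-6\right) 2 = -12$)
$L{\left(p{\left(-2,1 \right)} \right)} 50 + s = \left(4 - 2\right)^{2} \cdot 50 - 12 = 2^{2} \cdot 50 - 12 = 4 \cdot 50 - 12 = 200 - 12 = 188$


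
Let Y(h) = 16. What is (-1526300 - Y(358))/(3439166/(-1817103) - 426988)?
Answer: 1386736691274/387942307465 ≈ 3.5746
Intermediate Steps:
(-1526300 - Y(358))/(3439166/(-1817103) - 426988) = (-1526300 - 1*16)/(3439166/(-1817103) - 426988) = (-1526300 - 16)/(3439166*(-1/1817103) - 426988) = -1526316/(-3439166/1817103 - 426988) = -1526316/(-775884614930/1817103) = -1526316*(-1817103/775884614930) = 1386736691274/387942307465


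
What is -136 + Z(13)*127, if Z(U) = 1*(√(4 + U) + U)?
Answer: 1515 + 127*√17 ≈ 2038.6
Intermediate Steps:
Z(U) = U + √(4 + U) (Z(U) = 1*(U + √(4 + U)) = U + √(4 + U))
-136 + Z(13)*127 = -136 + (13 + √(4 + 13))*127 = -136 + (13 + √17)*127 = -136 + (1651 + 127*√17) = 1515 + 127*√17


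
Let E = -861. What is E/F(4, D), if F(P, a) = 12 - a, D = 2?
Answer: -861/10 ≈ -86.100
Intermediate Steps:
E/F(4, D) = -861/(12 - 1*2) = -861/(12 - 2) = -861/10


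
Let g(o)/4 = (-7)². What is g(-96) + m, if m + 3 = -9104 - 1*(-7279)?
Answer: -1632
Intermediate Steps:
m = -1828 (m = -3 + (-9104 - 1*(-7279)) = -3 + (-9104 + 7279) = -3 - 1825 = -1828)
g(o) = 196 (g(o) = 4*(-7)² = 4*49 = 196)
g(-96) + m = 196 - 1828 = -1632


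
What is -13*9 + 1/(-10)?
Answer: -1171/10 ≈ -117.10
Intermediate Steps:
-13*9 + 1/(-10) = -117 - ⅒ = -1171/10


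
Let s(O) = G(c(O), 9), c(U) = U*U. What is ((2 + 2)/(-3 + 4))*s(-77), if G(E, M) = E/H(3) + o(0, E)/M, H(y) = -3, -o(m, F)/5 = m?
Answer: -23716/3 ≈ -7905.3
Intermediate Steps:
o(m, F) = -5*m
c(U) = U²
G(E, M) = -E/3 (G(E, M) = E/(-3) + (-5*0)/M = E*(-⅓) + 0/M = -E/3 + 0 = -E/3)
s(O) = -O²/3
((2 + 2)/(-3 + 4))*s(-77) = ((2 + 2)/(-3 + 4))*(-⅓*(-77)²) = (4/1)*(-⅓*5929) = (4*1)*(-5929/3) = 4*(-5929/3) = -23716/3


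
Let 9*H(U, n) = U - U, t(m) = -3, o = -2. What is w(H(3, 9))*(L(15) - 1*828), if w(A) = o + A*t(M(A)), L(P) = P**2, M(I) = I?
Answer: 1206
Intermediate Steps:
H(U, n) = 0 (H(U, n) = (U - U)/9 = (1/9)*0 = 0)
w(A) = -2 - 3*A (w(A) = -2 + A*(-3) = -2 - 3*A)
w(H(3, 9))*(L(15) - 1*828) = (-2 - 3*0)*(15**2 - 1*828) = (-2 + 0)*(225 - 828) = -2*(-603) = 1206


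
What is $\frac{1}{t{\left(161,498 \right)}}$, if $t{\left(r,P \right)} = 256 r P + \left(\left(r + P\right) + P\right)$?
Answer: $\frac{1}{20526725} \approx 4.8717 \cdot 10^{-8}$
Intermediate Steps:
$t{\left(r,P \right)} = r + 2 P + 256 P r$ ($t{\left(r,P \right)} = 256 P r + \left(\left(P + r\right) + P\right) = 256 P r + \left(r + 2 P\right) = r + 2 P + 256 P r$)
$\frac{1}{t{\left(161,498 \right)}} = \frac{1}{161 + 2 \cdot 498 + 256 \cdot 498 \cdot 161} = \frac{1}{161 + 996 + 20525568} = \frac{1}{20526725}$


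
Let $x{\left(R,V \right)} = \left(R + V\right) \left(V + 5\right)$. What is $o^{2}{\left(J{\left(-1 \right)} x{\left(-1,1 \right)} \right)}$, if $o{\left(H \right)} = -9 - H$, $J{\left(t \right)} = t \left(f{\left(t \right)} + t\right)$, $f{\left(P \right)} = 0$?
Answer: $81$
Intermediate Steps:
$x{\left(R,V \right)} = \left(5 + V\right) \left(R + V\right)$ ($x{\left(R,V \right)} = \left(R + V\right) \left(5 + V\right) = \left(5 + V\right) \left(R + V\right)$)
$J{\left(t \right)} = t^{2}$ ($J{\left(t \right)} = t \left(0 + t\right) = t t = t^{2}$)
$o^{2}{\left(J{\left(-1 \right)} x{\left(-1,1 \right)} \right)} = \left(-9 - \left(-1\right)^{2} \left(1^{2} + 5 \left(-1\right) + 5 \cdot 1 - 1\right)\right)^{2} = \left(-9 - 1 \left(1 - 5 + 5 - 1\right)\right)^{2} = \left(-9 - 1 \cdot 0\right)^{2} = \left(-9 - 0\right)^{2} = \left(-9 + 0\right)^{2} = \left(-9\right)^{2} = 81$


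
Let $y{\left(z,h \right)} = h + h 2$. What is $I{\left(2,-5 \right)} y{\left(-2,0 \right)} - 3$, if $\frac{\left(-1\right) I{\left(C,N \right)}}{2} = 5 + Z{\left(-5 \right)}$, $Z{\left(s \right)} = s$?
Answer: $-3$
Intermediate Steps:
$y{\left(z,h \right)} = 3 h$ ($y{\left(z,h \right)} = h + 2 h = 3 h$)
$I{\left(C,N \right)} = 0$ ($I{\left(C,N \right)} = - 2 \left(5 - 5\right) = \left(-2\right) 0 = 0$)
$I{\left(2,-5 \right)} y{\left(-2,0 \right)} - 3 = 0 \cdot 3 \cdot 0 - 3 = 0 \cdot 0 - 3 = 0 - 3 = -3$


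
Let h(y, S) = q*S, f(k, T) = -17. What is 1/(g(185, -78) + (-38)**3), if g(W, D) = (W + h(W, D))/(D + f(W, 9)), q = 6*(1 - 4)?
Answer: -95/5214429 ≈ -1.8219e-5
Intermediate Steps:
q = -18 (q = 6*(-3) = -18)
h(y, S) = -18*S
g(W, D) = (W - 18*D)/(-17 + D) (g(W, D) = (W - 18*D)/(D - 17) = (W - 18*D)/(-17 + D))
1/(g(185, -78) + (-38)**3) = 1/((185 - 18*(-78))/(-17 - 78) + (-38)**3) = 1/((185 + 1404)/(-95) - 54872) = 1/(-1/95*1589 - 54872) = 1/(-1589/95 - 54872) = 1/(-5214429/95) = -95/5214429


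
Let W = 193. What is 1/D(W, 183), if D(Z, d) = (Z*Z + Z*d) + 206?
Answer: 1/72774 ≈ 1.3741e-5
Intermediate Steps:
D(Z, d) = 206 + Z**2 + Z*d (D(Z, d) = (Z**2 + Z*d) + 206 = 206 + Z**2 + Z*d)
1/D(W, 183) = 1/(206 + 193**2 + 193*183) = 1/(206 + 37249 + 35319) = 1/72774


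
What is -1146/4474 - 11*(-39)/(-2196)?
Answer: -739327/1637484 ≈ -0.45150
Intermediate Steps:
-1146/4474 - 11*(-39)/(-2196) = -1146*1/4474 + 429*(-1/2196) = -573/2237 - 143/732 = -739327/1637484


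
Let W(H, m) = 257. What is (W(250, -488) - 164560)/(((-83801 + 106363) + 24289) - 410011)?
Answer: 164303/363160 ≈ 0.45243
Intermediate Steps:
(W(250, -488) - 164560)/(((-83801 + 106363) + 24289) - 410011) = (257 - 164560)/(((-83801 + 106363) + 24289) - 410011) = -164303/((22562 + 24289) - 410011) = -164303/(46851 - 410011) = -164303/(-363160) = -164303*(-1/363160) = 164303/363160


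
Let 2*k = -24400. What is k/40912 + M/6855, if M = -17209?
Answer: -98460701/35056470 ≈ -2.8086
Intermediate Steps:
k = -12200 (k = (1/2)*(-24400) = -12200)
k/40912 + M/6855 = -12200/40912 - 17209/6855 = -12200*1/40912 - 17209*1/6855 = -1525/5114 - 17209/6855 = -98460701/35056470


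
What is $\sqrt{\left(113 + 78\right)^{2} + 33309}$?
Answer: $\sqrt{69790} \approx 264.18$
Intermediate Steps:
$\sqrt{\left(113 + 78\right)^{2} + 33309} = \sqrt{191^{2} + 33309} = \sqrt{36481 + 33309} = \sqrt{69790}$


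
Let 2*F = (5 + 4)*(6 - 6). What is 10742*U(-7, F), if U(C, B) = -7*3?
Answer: -225582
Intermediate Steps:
F = 0 (F = ((5 + 4)*(6 - 6))/2 = (9*0)/2 = (1/2)*0 = 0)
U(C, B) = -21
10742*U(-7, F) = 10742*(-21) = -225582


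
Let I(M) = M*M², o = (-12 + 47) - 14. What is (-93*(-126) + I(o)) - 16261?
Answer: 4718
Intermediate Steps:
o = 21 (o = 35 - 14 = 21)
I(M) = M³
(-93*(-126) + I(o)) - 16261 = (-93*(-126) + 21³) - 16261 = (11718 + 9261) - 16261 = 20979 - 16261 = 4718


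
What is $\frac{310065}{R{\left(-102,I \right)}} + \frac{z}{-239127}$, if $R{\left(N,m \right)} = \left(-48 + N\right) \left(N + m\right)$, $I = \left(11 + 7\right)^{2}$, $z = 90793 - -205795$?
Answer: $- \frac{622379953}{58984660} \approx -10.552$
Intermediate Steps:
$z = 296588$ ($z = 90793 + 205795 = 296588$)
$I = 324$ ($I = 18^{2} = 324$)
$\frac{310065}{R{\left(-102,I \right)}} + \frac{z}{-239127} = \frac{310065}{\left(-102\right)^{2} - -4896 - 15552 - 33048} + \frac{296588}{-239127} = \frac{310065}{10404 + 4896 - 15552 - 33048} + 296588 \left(- \frac{1}{239127}\right) = \frac{310065}{-33300} - \frac{296588}{239127} = 310065 \left(- \frac{1}{33300}\right) - \frac{296588}{239127} = - \frac{20671}{2220} - \frac{296588}{239127} = - \frac{622379953}{58984660}$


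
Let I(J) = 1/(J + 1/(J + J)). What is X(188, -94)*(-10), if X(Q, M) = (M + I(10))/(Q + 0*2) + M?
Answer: 8927365/9447 ≈ 945.00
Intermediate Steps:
I(J) = 1/(J + 1/(2*J))
X(Q, M) = M + (20/201 + M)/Q (X(Q, M) = (M + 2*10/(1 + 2*10²))/(Q + 0*2) + M = (M + 2*10/(1 + 2*100))/(Q + 0) + M = (M + 2*10/(1 + 200))/Q + M = (M + 2*10/201)/Q + M = (M + 2*10*(1/201))/Q + M = (M + 20/201)/Q + M = (20/201 + M)/Q + M = M + (20/201 + M)/Q)
X(188, -94)*(-10) = ((20/201 - 94 - 94*188)/188)*(-10) = ((20/201 - 94 - 17672)/188)*(-10) = ((1/188)*(-3570946/201))*(-10) = -1785473/18894*(-10) = 8927365/9447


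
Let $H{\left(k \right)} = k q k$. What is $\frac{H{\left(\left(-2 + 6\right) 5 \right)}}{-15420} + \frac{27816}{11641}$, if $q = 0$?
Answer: $\frac{27816}{11641} \approx 2.3895$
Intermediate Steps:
$H{\left(k \right)} = 0$ ($H{\left(k \right)} = k 0 k = 0 k = 0$)
$\frac{H{\left(\left(-2 + 6\right) 5 \right)}}{-15420} + \frac{27816}{11641} = \frac{0}{-15420} + \frac{27816}{11641} = 0 \left(- \frac{1}{15420}\right) + 27816 \cdot \frac{1}{11641} = 0 + \frac{27816}{11641} = \frac{27816}{11641}$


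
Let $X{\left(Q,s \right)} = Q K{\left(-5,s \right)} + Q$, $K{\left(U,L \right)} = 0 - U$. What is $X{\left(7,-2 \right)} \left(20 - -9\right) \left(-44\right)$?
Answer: $-53592$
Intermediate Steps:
$K{\left(U,L \right)} = - U$
$X{\left(Q,s \right)} = 6 Q$ ($X{\left(Q,s \right)} = Q \left(\left(-1\right) \left(-5\right)\right) + Q = Q 5 + Q = 5 Q + Q = 6 Q$)
$X{\left(7,-2 \right)} \left(20 - -9\right) \left(-44\right) = 6 \cdot 7 \left(20 - -9\right) \left(-44\right) = 42 \left(20 + 9\right) \left(-44\right) = 42 \cdot 29 \left(-44\right) = 1218 \left(-44\right) = -53592$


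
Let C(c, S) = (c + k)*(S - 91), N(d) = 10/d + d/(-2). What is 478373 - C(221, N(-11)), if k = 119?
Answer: 5585273/11 ≈ 5.0775e+5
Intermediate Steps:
N(d) = 10/d - d/2 (N(d) = 10/d + d*(-½) = 10/d - d/2)
C(c, S) = (-91 + S)*(119 + c) (C(c, S) = (c + 119)*(S - 91) = (119 + c)*(-91 + S) = (-91 + S)*(119 + c))
478373 - C(221, N(-11)) = 478373 - (-10829 - 91*221 + 119*(10/(-11) - ½*(-11)) + (10/(-11) - ½*(-11))*221) = 478373 - (-10829 - 20111 + 119*(10*(-1/11) + 11/2) + (10*(-1/11) + 11/2)*221) = 478373 - (-10829 - 20111 + 119*(-10/11 + 11/2) + (-10/11 + 11/2)*221) = 478373 - (-10829 - 20111 + 119*(101/22) + (101/22)*221) = 478373 - (-10829 - 20111 + 12019/22 + 22321/22) = 478373 - 1*(-323170/11) = 478373 + 323170/11 = 5585273/11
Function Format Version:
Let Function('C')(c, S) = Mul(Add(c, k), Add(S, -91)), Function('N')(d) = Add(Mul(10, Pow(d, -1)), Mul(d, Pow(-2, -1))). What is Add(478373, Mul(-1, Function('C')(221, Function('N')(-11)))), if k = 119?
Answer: Rational(5585273, 11) ≈ 5.0775e+5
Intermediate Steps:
Function('N')(d) = Add(Mul(10, Pow(d, -1)), Mul(Rational(-1, 2), d)) (Function('N')(d) = Add(Mul(10, Pow(d, -1)), Mul(d, Rational(-1, 2))) = Add(Mul(10, Pow(d, -1)), Mul(Rational(-1, 2), d)))
Function('C')(c, S) = Mul(Add(-91, S), Add(119, c)) (Function('C')(c, S) = Mul(Add(c, 119), Add(S, -91)) = Mul(Add(119, c), Add(-91, S)) = Mul(Add(-91, S), Add(119, c)))
Add(478373, Mul(-1, Function('C')(221, Function('N')(-11)))) = Add(478373, Mul(-1, Add(-10829, Mul(-91, 221), Mul(119, Add(Mul(10, Pow(-11, -1)), Mul(Rational(-1, 2), -11))), Mul(Add(Mul(10, Pow(-11, -1)), Mul(Rational(-1, 2), -11)), 221)))) = Add(478373, Mul(-1, Add(-10829, -20111, Mul(119, Add(Mul(10, Rational(-1, 11)), Rational(11, 2))), Mul(Add(Mul(10, Rational(-1, 11)), Rational(11, 2)), 221)))) = Add(478373, Mul(-1, Add(-10829, -20111, Mul(119, Add(Rational(-10, 11), Rational(11, 2))), Mul(Add(Rational(-10, 11), Rational(11, 2)), 221)))) = Add(478373, Mul(-1, Add(-10829, -20111, Mul(119, Rational(101, 22)), Mul(Rational(101, 22), 221)))) = Add(478373, Mul(-1, Add(-10829, -20111, Rational(12019, 22), Rational(22321, 22)))) = Add(478373, Mul(-1, Rational(-323170, 11))) = Add(478373, Rational(323170, 11)) = Rational(5585273, 11)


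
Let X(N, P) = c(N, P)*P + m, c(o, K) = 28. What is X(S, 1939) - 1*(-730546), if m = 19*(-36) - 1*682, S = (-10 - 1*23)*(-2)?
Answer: 783472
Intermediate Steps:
S = 66 (S = (-10 - 23)*(-2) = -33*(-2) = 66)
m = -1366 (m = -684 - 682 = -1366)
X(N, P) = -1366 + 28*P (X(N, P) = 28*P - 1366 = -1366 + 28*P)
X(S, 1939) - 1*(-730546) = (-1366 + 28*1939) - 1*(-730546) = (-1366 + 54292) + 730546 = 52926 + 730546 = 783472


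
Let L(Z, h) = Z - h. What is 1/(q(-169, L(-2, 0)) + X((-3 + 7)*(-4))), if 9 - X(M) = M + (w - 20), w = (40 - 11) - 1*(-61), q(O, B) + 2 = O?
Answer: -1/216 ≈ -0.0046296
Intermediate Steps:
q(O, B) = -2 + O
w = 90 (w = 29 + 61 = 90)
X(M) = -61 - M (X(M) = 9 - (M + (90 - 20)) = 9 - (M + 70) = 9 - (70 + M) = 9 + (-70 - M) = -61 - M)
1/(q(-169, L(-2, 0)) + X((-3 + 7)*(-4))) = 1/((-2 - 169) + (-61 - (-3 + 7)*(-4))) = 1/(-171 + (-61 - 4*(-4))) = 1/(-171 + (-61 - 1*(-16))) = 1/(-171 + (-61 + 16)) = 1/(-171 - 45) = 1/(-216) = -1/216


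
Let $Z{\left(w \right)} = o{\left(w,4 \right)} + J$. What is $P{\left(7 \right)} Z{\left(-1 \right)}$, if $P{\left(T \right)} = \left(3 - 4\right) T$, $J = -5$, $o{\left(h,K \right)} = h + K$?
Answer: $14$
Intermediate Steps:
$o{\left(h,K \right)} = K + h$
$Z{\left(w \right)} = -1 + w$ ($Z{\left(w \right)} = \left(4 + w\right) - 5 = -1 + w$)
$P{\left(T \right)} = - T$
$P{\left(7 \right)} Z{\left(-1 \right)} = \left(-1\right) 7 \left(-1 - 1\right) = \left(-7\right) \left(-2\right) = 14$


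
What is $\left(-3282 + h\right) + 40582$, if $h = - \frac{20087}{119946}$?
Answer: $\frac{4473965713}{119946} \approx 37300.0$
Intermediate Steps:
$h = - \frac{20087}{119946}$ ($h = \left(-20087\right) \frac{1}{119946} = - \frac{20087}{119946} \approx -0.16747$)
$\left(-3282 + h\right) + 40582 = \left(-3282 - \frac{20087}{119946}\right) + 40582 = - \frac{393682859}{119946} + 40582 = \frac{4473965713}{119946}$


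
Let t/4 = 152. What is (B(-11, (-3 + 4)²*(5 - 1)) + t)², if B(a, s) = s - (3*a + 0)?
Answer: 416025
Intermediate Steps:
t = 608 (t = 4*152 = 608)
B(a, s) = s - 3*a
(B(-11, (-3 + 4)²*(5 - 1)) + t)² = (((-3 + 4)²*(5 - 1) - 3*(-11)) + 608)² = ((1²*4 + 33) + 608)² = ((1*4 + 33) + 608)² = ((4 + 33) + 608)² = (37 + 608)² = 645² = 416025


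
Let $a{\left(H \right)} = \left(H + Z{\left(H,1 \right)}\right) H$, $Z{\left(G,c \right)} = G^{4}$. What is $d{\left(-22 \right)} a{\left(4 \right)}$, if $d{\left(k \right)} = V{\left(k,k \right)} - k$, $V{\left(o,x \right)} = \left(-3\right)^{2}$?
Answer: $32240$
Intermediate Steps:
$V{\left(o,x \right)} = 9$
$a{\left(H \right)} = H \left(H + H^{4}\right)$ ($a{\left(H \right)} = \left(H + H^{4}\right) H = H \left(H + H^{4}\right)$)
$d{\left(k \right)} = 9 - k$
$d{\left(-22 \right)} a{\left(4 \right)} = \left(9 - -22\right) \left(4^{2} + 4^{5}\right) = \left(9 + 22\right) \left(16 + 1024\right) = 31 \cdot 1040 = 32240$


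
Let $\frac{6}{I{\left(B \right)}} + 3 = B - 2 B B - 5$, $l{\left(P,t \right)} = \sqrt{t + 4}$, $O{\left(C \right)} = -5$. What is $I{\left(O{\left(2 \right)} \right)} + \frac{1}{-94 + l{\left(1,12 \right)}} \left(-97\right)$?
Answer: $\frac{12007}{10890} \approx 1.1026$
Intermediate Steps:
$l{\left(P,t \right)} = \sqrt{4 + t}$
$I{\left(B \right)} = \frac{6}{-8 - 2 B^{3}}$ ($I{\left(B \right)} = \frac{6}{-3 + \left(B - 2 B B - 5\right)} = \frac{6}{-3 + \left(B \left(- 2 B^{2}\right) - 5\right)} = \frac{6}{-3 - \left(5 + 2 B^{3}\right)} = \frac{6}{-8 - 2 B^{3}}$)
$I{\left(O{\left(2 \right)} \right)} + \frac{1}{-94 + l{\left(1,12 \right)}} \left(-97\right) = - \frac{3}{4 + \left(-5\right)^{3}} + \frac{1}{-94 + \sqrt{4 + 12}} \left(-97\right) = - \frac{3}{4 - 125} + \frac{1}{-94 + \sqrt{16}} \left(-97\right) = - \frac{3}{-121} + \frac{1}{-94 + 4} \left(-97\right) = \left(-3\right) \left(- \frac{1}{121}\right) + \frac{1}{-90} \left(-97\right) = \frac{3}{121} - - \frac{97}{90} = \frac{3}{121} + \frac{97}{90} = \frac{12007}{10890}$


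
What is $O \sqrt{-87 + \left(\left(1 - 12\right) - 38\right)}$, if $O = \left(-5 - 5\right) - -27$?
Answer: $34 i \sqrt{34} \approx 198.25 i$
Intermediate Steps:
$O = 17$ ($O = \left(-5 - 5\right) + 27 = -10 + 27 = 17$)
$O \sqrt{-87 + \left(\left(1 - 12\right) - 38\right)} = 17 \sqrt{-87 + \left(\left(1 - 12\right) - 38\right)} = 17 \sqrt{-87 - 49} = 17 \sqrt{-136} = 17 \cdot 2 i \sqrt{34} = 34 i \sqrt{34}$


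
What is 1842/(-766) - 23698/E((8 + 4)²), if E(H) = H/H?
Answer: -9077255/383 ≈ -23700.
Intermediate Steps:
E(H) = 1
1842/(-766) - 23698/E((8 + 4)²) = 1842/(-766) - 23698/1 = 1842*(-1/766) - 23698*1 = -921/383 - 23698 = -9077255/383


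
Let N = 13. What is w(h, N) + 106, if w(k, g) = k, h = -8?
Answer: 98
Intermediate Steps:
w(h, N) + 106 = -8 + 106 = 98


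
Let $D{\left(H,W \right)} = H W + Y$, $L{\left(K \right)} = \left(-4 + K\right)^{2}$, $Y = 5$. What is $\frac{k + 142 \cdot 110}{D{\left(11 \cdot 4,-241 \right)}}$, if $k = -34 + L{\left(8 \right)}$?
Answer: $- \frac{15602}{10599} \approx -1.472$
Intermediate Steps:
$D{\left(H,W \right)} = 5 + H W$ ($D{\left(H,W \right)} = H W + 5 = 5 + H W$)
$k = -18$ ($k = -34 + \left(-4 + 8\right)^{2} = -34 + 4^{2} = -34 + 16 = -18$)
$\frac{k + 142 \cdot 110}{D{\left(11 \cdot 4,-241 \right)}} = \frac{-18 + 142 \cdot 110}{5 + 11 \cdot 4 \left(-241\right)} = \frac{-18 + 15620}{5 + 44 \left(-241\right)} = \frac{15602}{5 - 10604} = \frac{15602}{-10599} = 15602 \left(- \frac{1}{10599}\right) = - \frac{15602}{10599}$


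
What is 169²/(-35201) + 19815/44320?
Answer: -113663141/312021664 ≈ -0.36428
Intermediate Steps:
169²/(-35201) + 19815/44320 = 28561*(-1/35201) + 19815*(1/44320) = -28561/35201 + 3963/8864 = -113663141/312021664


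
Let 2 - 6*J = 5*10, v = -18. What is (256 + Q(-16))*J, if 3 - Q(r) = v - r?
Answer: -2088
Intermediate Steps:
Q(r) = 21 + r (Q(r) = 3 - (-18 - r) = 3 + (18 + r) = 21 + r)
J = -8 (J = ⅓ - 5*10/6 = ⅓ - ⅙*50 = ⅓ - 25/3 = -8)
(256 + Q(-16))*J = (256 + (21 - 16))*(-8) = (256 + 5)*(-8) = 261*(-8) = -2088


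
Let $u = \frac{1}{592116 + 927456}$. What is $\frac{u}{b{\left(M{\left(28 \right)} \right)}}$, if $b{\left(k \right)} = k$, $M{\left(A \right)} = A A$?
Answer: $\frac{1}{1191344448} \approx 8.3939 \cdot 10^{-10}$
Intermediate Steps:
$M{\left(A \right)} = A^{2}$
$u = \frac{1}{1519572} \approx 6.5808 \cdot 10^{-7}$
$\frac{u}{b{\left(M{\left(28 \right)} \right)}} = \frac{1}{1519572 \cdot 28^{2}} = \frac{1}{1519572 \cdot 784} = \frac{1}{1519572} \cdot \frac{1}{784} = \frac{1}{1191344448}$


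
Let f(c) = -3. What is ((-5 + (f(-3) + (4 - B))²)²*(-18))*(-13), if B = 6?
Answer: 93600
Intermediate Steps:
((-5 + (f(-3) + (4 - B))²)²*(-18))*(-13) = ((-5 + (-3 + (4 - 1*6))²)²*(-18))*(-13) = ((-5 + (-3 + (4 - 6))²)²*(-18))*(-13) = ((-5 + (-3 - 2)²)²*(-18))*(-13) = ((-5 + (-5)²)²*(-18))*(-13) = ((-5 + 25)²*(-18))*(-13) = (20²*(-18))*(-13) = (400*(-18))*(-13) = -7200*(-13) = 93600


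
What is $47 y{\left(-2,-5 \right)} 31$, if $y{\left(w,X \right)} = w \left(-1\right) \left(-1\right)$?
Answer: $-2914$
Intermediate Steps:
$y{\left(w,X \right)} = w$ ($y{\left(w,X \right)} = - w \left(-1\right) = w$)
$47 y{\left(-2,-5 \right)} 31 = 47 \left(-2\right) 31 = \left(-94\right) 31 = -2914$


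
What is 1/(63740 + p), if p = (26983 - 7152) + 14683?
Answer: 1/98254 ≈ 1.0178e-5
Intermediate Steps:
p = 34514 (p = 19831 + 14683 = 34514)
1/(63740 + p) = 1/(63740 + 34514) = 1/98254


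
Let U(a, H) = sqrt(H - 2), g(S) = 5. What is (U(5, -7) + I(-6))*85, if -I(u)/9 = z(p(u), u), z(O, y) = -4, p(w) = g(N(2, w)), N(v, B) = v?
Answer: 3060 + 255*I ≈ 3060.0 + 255.0*I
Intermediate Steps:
U(a, H) = sqrt(-2 + H)
p(w) = 5
I(u) = 36 (I(u) = -9*(-4) = 36)
(U(5, -7) + I(-6))*85 = (sqrt(-2 - 7) + 36)*85 = (sqrt(-9) + 36)*85 = (3*I + 36)*85 = (36 + 3*I)*85 = 3060 + 255*I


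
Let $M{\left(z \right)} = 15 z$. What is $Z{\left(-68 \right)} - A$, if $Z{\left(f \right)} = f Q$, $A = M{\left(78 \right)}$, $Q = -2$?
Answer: $-1034$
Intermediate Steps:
$A = 1170$ ($A = 15 \cdot 78 = 1170$)
$Z{\left(f \right)} = - 2 f$ ($Z{\left(f \right)} = f \left(-2\right) = - 2 f$)
$Z{\left(-68 \right)} - A = \left(-2\right) \left(-68\right) - 1170 = 136 - 1170 = -1034$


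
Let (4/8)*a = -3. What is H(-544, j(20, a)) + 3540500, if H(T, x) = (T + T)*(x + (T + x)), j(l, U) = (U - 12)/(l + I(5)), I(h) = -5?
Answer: 20674916/5 ≈ 4.1350e+6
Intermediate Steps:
a = -6 (a = 2*(-3) = -6)
j(l, U) = (-12 + U)/(-5 + l) (j(l, U) = (U - 12)/(l - 5) = (-12 + U)/(-5 + l))
H(T, x) = 2*T*(T + 2*x) (H(T, x) = (2*T)*(T + 2*x) = 2*T*(T + 2*x))
H(-544, j(20, a)) + 3540500 = 2*(-544)*(-544 + 2*((-12 - 6)/(-5 + 20))) + 3540500 = 2*(-544)*(-544 + 2*(-18/15)) + 3540500 = 2*(-544)*(-544 + 2*((1/15)*(-18))) + 3540500 = 2*(-544)*(-544 + 2*(-6/5)) + 3540500 = 2*(-544)*(-544 - 12/5) + 3540500 = 2*(-544)*(-2732/5) + 3540500 = 2972416/5 + 3540500 = 20674916/5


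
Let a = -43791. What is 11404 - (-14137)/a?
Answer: 499378427/43791 ≈ 11404.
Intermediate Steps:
11404 - (-14137)/a = 11404 - (-14137)/(-43791) = 11404 - (-14137)*(-1)/43791 = 11404 - 1*14137/43791 = 11404 - 14137/43791 = 499378427/43791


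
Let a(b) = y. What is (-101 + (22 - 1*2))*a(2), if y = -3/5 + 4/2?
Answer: -567/5 ≈ -113.40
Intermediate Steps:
y = 7/5 (y = -3*1/5 + 4*(1/2) = -3/5 + 2 = 7/5 ≈ 1.4000)
a(b) = 7/5
(-101 + (22 - 1*2))*a(2) = (-101 + (22 - 1*2))*(7/5) = (-101 + (22 - 2))*(7/5) = (-101 + 20)*(7/5) = -81*7/5 = -567/5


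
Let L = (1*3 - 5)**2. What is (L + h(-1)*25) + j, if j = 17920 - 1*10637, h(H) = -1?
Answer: 7262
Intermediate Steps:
L = 4 (L = (3 - 5)**2 = (-2)**2 = 4)
j = 7283 (j = 17920 - 10637 = 7283)
(L + h(-1)*25) + j = (4 - 1*25) + 7283 = (4 - 25) + 7283 = -21 + 7283 = 7262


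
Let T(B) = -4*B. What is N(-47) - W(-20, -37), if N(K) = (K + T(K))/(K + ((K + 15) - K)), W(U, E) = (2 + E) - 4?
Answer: 1107/32 ≈ 34.594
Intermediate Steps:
W(U, E) = -2 + E
N(K) = -3*K/(15 + K) (N(K) = (K - 4*K)/(K + ((K + 15) - K)) = (-3*K)/(K + ((15 + K) - K)) = (-3*K)/(K + 15) = (-3*K)/(15 + K) = -3*K/(15 + K))
N(-47) - W(-20, -37) = -3*(-47)/(15 - 47) - (-2 - 37) = -3*(-47)/(-32) - 1*(-39) = -3*(-47)*(-1/32) + 39 = -141/32 + 39 = 1107/32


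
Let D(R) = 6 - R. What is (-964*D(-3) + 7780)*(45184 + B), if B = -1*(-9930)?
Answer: -49382144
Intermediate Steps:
B = 9930
(-964*D(-3) + 7780)*(45184 + B) = (-964*(6 - 1*(-3)) + 7780)*(45184 + 9930) = (-964*(6 + 3) + 7780)*55114 = (-964*9 + 7780)*55114 = (-8676 + 7780)*55114 = -896*55114 = -49382144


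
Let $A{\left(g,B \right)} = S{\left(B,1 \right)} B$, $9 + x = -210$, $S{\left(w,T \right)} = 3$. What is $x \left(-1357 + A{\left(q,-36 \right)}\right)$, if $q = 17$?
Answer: $320835$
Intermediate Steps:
$x = -219$ ($x = -9 - 210 = -219$)
$A{\left(g,B \right)} = 3 B$
$x \left(-1357 + A{\left(q,-36 \right)}\right) = - 219 \left(-1357 + 3 \left(-36\right)\right) = - 219 \left(-1357 - 108\right) = \left(-219\right) \left(-1465\right) = 320835$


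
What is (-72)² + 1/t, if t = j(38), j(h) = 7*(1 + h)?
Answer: 1415233/273 ≈ 5184.0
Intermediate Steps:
j(h) = 7 + 7*h
t = 273 (t = 7 + 7*38 = 7 + 266 = 273)
(-72)² + 1/t = (-72)² + 1/273 = 5184 + 1/273 = 1415233/273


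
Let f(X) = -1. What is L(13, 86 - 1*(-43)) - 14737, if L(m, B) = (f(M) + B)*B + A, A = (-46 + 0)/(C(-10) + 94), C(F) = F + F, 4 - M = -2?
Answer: 65652/37 ≈ 1774.4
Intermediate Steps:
M = 6 (M = 4 - 1*(-2) = 4 + 2 = 6)
C(F) = 2*F
A = -23/37 (A = (-46 + 0)/(2*(-10) + 94) = -46/(-20 + 94) = -46/74 = -46*1/74 = -23/37 ≈ -0.62162)
L(m, B) = -23/37 + B*(-1 + B) (L(m, B) = (-1 + B)*B - 23/37 = B*(-1 + B) - 23/37 = -23/37 + B*(-1 + B))
L(13, 86 - 1*(-43)) - 14737 = (-23/37 + (86 - 1*(-43))**2 - (86 - 1*(-43))) - 14737 = (-23/37 + (86 + 43)**2 - (86 + 43)) - 14737 = (-23/37 + 129**2 - 1*129) - 14737 = (-23/37 + 16641 - 129) - 14737 = 610921/37 - 14737 = 65652/37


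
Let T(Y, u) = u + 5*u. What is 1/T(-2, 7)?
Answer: 1/42 ≈ 0.023810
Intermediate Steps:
T(Y, u) = 6*u
1/T(-2, 7) = 1/(6*7) = 1/42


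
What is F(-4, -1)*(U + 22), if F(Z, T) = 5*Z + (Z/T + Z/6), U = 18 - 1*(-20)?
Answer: -1000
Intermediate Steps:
U = 38 (U = 18 + 20 = 38)
F(Z, T) = 31*Z/6 + Z/T (F(Z, T) = 5*Z + (Z/T + Z*(⅙)) = 5*Z + (Z/T + Z/6) = 5*Z + (Z/6 + Z/T) = 31*Z/6 + Z/T)
F(-4, -1)*(U + 22) = ((31/6)*(-4) - 4/(-1))*(38 + 22) = (-62/3 - 4*(-1))*60 = (-62/3 + 4)*60 = -50/3*60 = -1000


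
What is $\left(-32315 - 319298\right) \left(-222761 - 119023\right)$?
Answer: $120175697592$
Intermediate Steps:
$\left(-32315 - 319298\right) \left(-222761 - 119023\right) = \left(-351613\right) \left(-341784\right) = 120175697592$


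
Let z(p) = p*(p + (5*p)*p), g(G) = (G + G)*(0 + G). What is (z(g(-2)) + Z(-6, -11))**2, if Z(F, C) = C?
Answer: 6827769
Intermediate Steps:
g(G) = 2*G**2 (g(G) = (2*G)*G = 2*G**2)
z(p) = p*(p + 5*p**2)
(z(g(-2)) + Z(-6, -11))**2 = ((2*(-2)**2)**2*(1 + 5*(2*(-2)**2)) - 11)**2 = ((2*4)**2*(1 + 5*(2*4)) - 11)**2 = (8**2*(1 + 5*8) - 11)**2 = (64*(1 + 40) - 11)**2 = (64*41 - 11)**2 = (2624 - 11)**2 = 2613**2 = 6827769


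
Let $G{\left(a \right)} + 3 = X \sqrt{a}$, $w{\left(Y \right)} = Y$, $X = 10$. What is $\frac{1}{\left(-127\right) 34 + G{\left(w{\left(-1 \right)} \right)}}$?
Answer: $- \frac{4321}{18671141} - \frac{10 i}{18671141} \approx -0.00023143 - 5.3559 \cdot 10^{-7} i$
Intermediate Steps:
$G{\left(a \right)} = -3 + 10 \sqrt{a}$
$\frac{1}{\left(-127\right) 34 + G{\left(w{\left(-1 \right)} \right)}} = \frac{1}{\left(-127\right) 34 - \left(3 - 10 \sqrt{-1}\right)} = \frac{1}{-4318 - \left(3 - 10 i\right)} = \frac{1}{-4321 + 10 i} = \frac{-4321 - 10 i}{18671141}$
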